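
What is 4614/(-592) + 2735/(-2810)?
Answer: -729223/83176 ≈ -8.7672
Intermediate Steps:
4614/(-592) + 2735/(-2810) = 4614*(-1/592) + 2735*(-1/2810) = -2307/296 - 547/562 = -729223/83176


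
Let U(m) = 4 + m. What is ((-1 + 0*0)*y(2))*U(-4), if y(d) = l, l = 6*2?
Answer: 0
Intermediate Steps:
l = 12
y(d) = 12
((-1 + 0*0)*y(2))*U(-4) = ((-1 + 0*0)*12)*(4 - 4) = ((-1 + 0)*12)*0 = -1*12*0 = -12*0 = 0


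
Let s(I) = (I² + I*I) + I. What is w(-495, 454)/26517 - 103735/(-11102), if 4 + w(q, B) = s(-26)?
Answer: 2765417839/294391734 ≈ 9.3937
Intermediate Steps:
s(I) = I + 2*I² (s(I) = (I² + I²) + I = 2*I² + I = I + 2*I²)
w(q, B) = 1322 (w(q, B) = -4 - 26*(1 + 2*(-26)) = -4 - 26*(1 - 52) = -4 - 26*(-51) = -4 + 1326 = 1322)
w(-495, 454)/26517 - 103735/(-11102) = 1322/26517 - 103735/(-11102) = 1322*(1/26517) - 103735*(-1/11102) = 1322/26517 + 103735/11102 = 2765417839/294391734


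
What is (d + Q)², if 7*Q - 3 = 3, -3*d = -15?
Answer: 1681/49 ≈ 34.306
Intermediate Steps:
d = 5 (d = -⅓*(-15) = 5)
Q = 6/7 (Q = 3/7 + (⅐)*3 = 3/7 + 3/7 = 6/7 ≈ 0.85714)
(d + Q)² = (5 + 6/7)² = (41/7)² = 1681/49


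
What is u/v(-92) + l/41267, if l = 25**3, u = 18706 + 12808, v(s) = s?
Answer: -649525369/1898282 ≈ -342.17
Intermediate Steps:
u = 31514
l = 15625
u/v(-92) + l/41267 = 31514/(-92) + 15625/41267 = 31514*(-1/92) + 15625*(1/41267) = -15757/46 + 15625/41267 = -649525369/1898282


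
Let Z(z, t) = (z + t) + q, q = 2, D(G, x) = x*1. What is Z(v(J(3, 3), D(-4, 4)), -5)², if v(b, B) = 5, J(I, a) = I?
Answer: 4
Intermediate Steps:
D(G, x) = x
Z(z, t) = 2 + t + z (Z(z, t) = (z + t) + 2 = (t + z) + 2 = 2 + t + z)
Z(v(J(3, 3), D(-4, 4)), -5)² = (2 - 5 + 5)² = 2² = 4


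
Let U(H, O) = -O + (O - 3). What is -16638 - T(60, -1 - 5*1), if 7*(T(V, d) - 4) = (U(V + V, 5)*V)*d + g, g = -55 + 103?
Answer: -117622/7 ≈ -16803.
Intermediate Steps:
g = 48
U(H, O) = -3 (U(H, O) = -O + (-3 + O) = -3)
T(V, d) = 76/7 - 3*V*d/7 (T(V, d) = 4 + ((-3*V)*d + 48)/7 = 4 + (-3*V*d + 48)/7 = 4 + (48 - 3*V*d)/7 = 4 + (48/7 - 3*V*d/7) = 76/7 - 3*V*d/7)
-16638 - T(60, -1 - 5*1) = -16638 - (76/7 - 3/7*60*(-1 - 5*1)) = -16638 - (76/7 - 3/7*60*(-1 - 5)) = -16638 - (76/7 - 3/7*60*(-6)) = -16638 - (76/7 + 1080/7) = -16638 - 1*1156/7 = -16638 - 1156/7 = -117622/7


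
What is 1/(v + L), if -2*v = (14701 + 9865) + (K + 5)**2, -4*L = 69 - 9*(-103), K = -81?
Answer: -1/15420 ≈ -6.4851e-5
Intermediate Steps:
L = -249 (L = -(69 - 9*(-103))/4 = -(69 + 927)/4 = -1/4*996 = -249)
v = -15171 (v = -((14701 + 9865) + (-81 + 5)**2)/2 = -(24566 + (-76)**2)/2 = -(24566 + 5776)/2 = -1/2*30342 = -15171)
1/(v + L) = 1/(-15171 - 249) = 1/(-15420) = -1/15420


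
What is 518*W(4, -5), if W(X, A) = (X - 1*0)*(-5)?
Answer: -10360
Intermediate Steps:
W(X, A) = -5*X (W(X, A) = (X + 0)*(-5) = X*(-5) = -5*X)
518*W(4, -5) = 518*(-5*4) = 518*(-20) = -10360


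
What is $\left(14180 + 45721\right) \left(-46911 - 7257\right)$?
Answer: $-3244717368$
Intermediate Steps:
$\left(14180 + 45721\right) \left(-46911 - 7257\right) = 59901 \left(-54168\right) = -3244717368$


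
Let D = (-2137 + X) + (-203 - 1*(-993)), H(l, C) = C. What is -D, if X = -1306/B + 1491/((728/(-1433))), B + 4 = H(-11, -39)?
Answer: 19012807/4472 ≈ 4251.5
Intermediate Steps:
B = -43 (B = -4 - 39 = -43)
X = -12989023/4472 (X = -1306/(-43) + 1491/((728/(-1433))) = -1306*(-1/43) + 1491/((728*(-1/1433))) = 1306/43 + 1491/(-728/1433) = 1306/43 + 1491*(-1433/728) = 1306/43 - 305229/104 = -12989023/4472 ≈ -2904.5)
D = -19012807/4472 (D = (-2137 - 12989023/4472) + (-203 - 1*(-993)) = -22545687/4472 + (-203 + 993) = -22545687/4472 + 790 = -19012807/4472 ≈ -4251.5)
-D = -1*(-19012807/4472) = 19012807/4472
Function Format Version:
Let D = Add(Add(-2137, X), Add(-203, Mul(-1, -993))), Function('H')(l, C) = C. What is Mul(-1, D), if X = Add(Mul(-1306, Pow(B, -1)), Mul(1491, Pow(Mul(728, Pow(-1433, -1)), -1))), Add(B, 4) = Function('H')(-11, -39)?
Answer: Rational(19012807, 4472) ≈ 4251.5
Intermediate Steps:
B = -43 (B = Add(-4, -39) = -43)
X = Rational(-12989023, 4472) (X = Add(Mul(-1306, Pow(-43, -1)), Mul(1491, Pow(Mul(728, Pow(-1433, -1)), -1))) = Add(Mul(-1306, Rational(-1, 43)), Mul(1491, Pow(Mul(728, Rational(-1, 1433)), -1))) = Add(Rational(1306, 43), Mul(1491, Pow(Rational(-728, 1433), -1))) = Add(Rational(1306, 43), Mul(1491, Rational(-1433, 728))) = Add(Rational(1306, 43), Rational(-305229, 104)) = Rational(-12989023, 4472) ≈ -2904.5)
D = Rational(-19012807, 4472) (D = Add(Add(-2137, Rational(-12989023, 4472)), Add(-203, Mul(-1, -993))) = Add(Rational(-22545687, 4472), Add(-203, 993)) = Add(Rational(-22545687, 4472), 790) = Rational(-19012807, 4472) ≈ -4251.5)
Mul(-1, D) = Mul(-1, Rational(-19012807, 4472)) = Rational(19012807, 4472)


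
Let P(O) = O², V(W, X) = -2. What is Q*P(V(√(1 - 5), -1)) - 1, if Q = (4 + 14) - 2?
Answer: 63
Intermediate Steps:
Q = 16 (Q = 18 - 2 = 16)
Q*P(V(√(1 - 5), -1)) - 1 = 16*(-2)² - 1 = 16*4 - 1 = 64 - 1 = 63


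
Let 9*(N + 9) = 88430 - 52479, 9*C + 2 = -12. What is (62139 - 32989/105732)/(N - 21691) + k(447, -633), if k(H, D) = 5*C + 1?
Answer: -5252254091/510554196 ≈ -10.287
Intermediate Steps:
C = -14/9 (C = -2/9 + (⅑)*(-12) = -2/9 - 4/3 = -14/9 ≈ -1.5556)
k(H, D) = -61/9 (k(H, D) = 5*(-14/9) + 1 = -70/9 + 1 = -61/9)
N = 35870/9 (N = -9 + (88430 - 52479)/9 = -9 + (⅑)*35951 = -9 + 35951/9 = 35870/9 ≈ 3985.6)
(62139 - 32989/105732)/(N - 21691) + k(447, -633) = (62139 - 32989/105732)/(35870/9 - 21691) - 61/9 = (62139 - 32989*1/105732)/(-159349/9) - 61/9 = (62139 - 2999/9612)*(-9/159349) - 61/9 = (597277069/9612)*(-9/159349) - 61/9 = -597277069/170184732 - 61/9 = -5252254091/510554196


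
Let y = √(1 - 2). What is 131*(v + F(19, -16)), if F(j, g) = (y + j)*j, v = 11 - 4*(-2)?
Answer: 49780 + 2489*I ≈ 49780.0 + 2489.0*I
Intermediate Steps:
y = I (y = √(-1) = I ≈ 1.0*I)
v = 19 (v = 11 + 8 = 19)
F(j, g) = j*(I + j) (F(j, g) = (I + j)*j = j*(I + j))
131*(v + F(19, -16)) = 131*(19 + 19*(I + 19)) = 131*(19 + 19*(19 + I)) = 131*(19 + (361 + 19*I)) = 131*(380 + 19*I) = 49780 + 2489*I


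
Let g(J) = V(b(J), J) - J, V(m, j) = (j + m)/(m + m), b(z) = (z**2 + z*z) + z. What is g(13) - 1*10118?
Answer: -273523/27 ≈ -10130.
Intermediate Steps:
b(z) = z + 2*z**2 (b(z) = (z**2 + z**2) + z = 2*z**2 + z = z + 2*z**2)
V(m, j) = (j + m)/(2*m) (V(m, j) = (j + m)/((2*m)) = (j + m)*(1/(2*m)) = (j + m)/(2*m))
g(J) = -J + (J + J*(1 + 2*J))/(2*J*(1 + 2*J)) (g(J) = (J + J*(1 + 2*J))/(2*((J*(1 + 2*J)))) - J = (1/(J*(1 + 2*J)))*(J + J*(1 + 2*J))/2 - J = (J + J*(1 + 2*J))/(2*J*(1 + 2*J)) - J = -J + (J + J*(1 + 2*J))/(2*J*(1 + 2*J)))
g(13) - 1*10118 = (1 - 2*13**2)/(1 + 2*13) - 1*10118 = (1 - 2*169)/(1 + 26) - 10118 = (1 - 338)/27 - 10118 = (1/27)*(-337) - 10118 = -337/27 - 10118 = -273523/27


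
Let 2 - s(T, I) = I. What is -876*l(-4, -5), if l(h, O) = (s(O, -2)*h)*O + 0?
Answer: -70080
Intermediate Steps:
s(T, I) = 2 - I
l(h, O) = 4*O*h (l(h, O) = ((2 - 1*(-2))*h)*O + 0 = ((2 + 2)*h)*O + 0 = (4*h)*O + 0 = 4*O*h + 0 = 4*O*h)
-876*l(-4, -5) = -3504*(-5)*(-4) = -876*80 = -70080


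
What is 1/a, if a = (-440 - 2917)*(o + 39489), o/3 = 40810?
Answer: -1/543562083 ≈ -1.8397e-9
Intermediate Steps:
o = 122430 (o = 3*40810 = 122430)
a = -543562083 (a = (-440 - 2917)*(122430 + 39489) = -3357*161919 = -543562083)
1/a = 1/(-543562083) = -1/543562083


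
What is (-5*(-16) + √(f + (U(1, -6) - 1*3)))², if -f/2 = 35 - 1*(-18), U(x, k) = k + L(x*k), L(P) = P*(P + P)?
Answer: (80 + I*√43)² ≈ 6357.0 + 1049.2*I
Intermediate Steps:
L(P) = 2*P² (L(P) = P*(2*P) = 2*P²)
U(x, k) = k + 2*k²*x² (U(x, k) = k + 2*(x*k)² = k + 2*(k*x)² = k + 2*(k²*x²) = k + 2*k²*x²)
f = -106 (f = -2*(35 - 1*(-18)) = -2*(35 + 18) = -2*53 = -106)
(-5*(-16) + √(f + (U(1, -6) - 1*3)))² = (-5*(-16) + √(-106 + (-6*(1 + 2*(-6)*1²) - 1*3)))² = (80 + √(-106 + (-6*(1 + 2*(-6)*1) - 3)))² = (80 + √(-106 + (-6*(1 - 12) - 3)))² = (80 + √(-106 + (-6*(-11) - 3)))² = (80 + √(-106 + (66 - 3)))² = (80 + √(-106 + 63))² = (80 + √(-43))² = (80 + I*√43)²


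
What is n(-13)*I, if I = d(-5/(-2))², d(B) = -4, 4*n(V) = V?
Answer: -52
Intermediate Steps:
n(V) = V/4
I = 16 (I = (-4)² = 16)
n(-13)*I = ((¼)*(-13))*16 = -13/4*16 = -52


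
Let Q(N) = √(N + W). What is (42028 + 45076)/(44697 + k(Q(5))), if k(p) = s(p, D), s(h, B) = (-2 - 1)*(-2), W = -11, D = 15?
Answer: 87104/44703 ≈ 1.9485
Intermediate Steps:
Q(N) = √(-11 + N) (Q(N) = √(N - 11) = √(-11 + N))
s(h, B) = 6 (s(h, B) = -3*(-2) = 6)
k(p) = 6
(42028 + 45076)/(44697 + k(Q(5))) = (42028 + 45076)/(44697 + 6) = 87104/44703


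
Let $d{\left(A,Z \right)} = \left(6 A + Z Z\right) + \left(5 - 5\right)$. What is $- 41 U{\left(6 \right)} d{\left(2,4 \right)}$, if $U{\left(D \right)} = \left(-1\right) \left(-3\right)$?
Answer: $-3444$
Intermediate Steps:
$U{\left(D \right)} = 3$
$d{\left(A,Z \right)} = Z^{2} + 6 A$ ($d{\left(A,Z \right)} = \left(6 A + Z^{2}\right) + 0 = \left(Z^{2} + 6 A\right) + 0 = Z^{2} + 6 A$)
$- 41 U{\left(6 \right)} d{\left(2,4 \right)} = \left(-41\right) 3 \left(4^{2} + 6 \cdot 2\right) = - 123 \left(16 + 12\right) = \left(-123\right) 28 = -3444$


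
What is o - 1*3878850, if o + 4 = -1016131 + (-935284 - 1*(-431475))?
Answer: -5398794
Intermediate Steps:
o = -1519944 (o = -4 + (-1016131 + (-935284 - 1*(-431475))) = -4 + (-1016131 + (-935284 + 431475)) = -4 + (-1016131 - 503809) = -4 - 1519940 = -1519944)
o - 1*3878850 = -1519944 - 1*3878850 = -1519944 - 3878850 = -5398794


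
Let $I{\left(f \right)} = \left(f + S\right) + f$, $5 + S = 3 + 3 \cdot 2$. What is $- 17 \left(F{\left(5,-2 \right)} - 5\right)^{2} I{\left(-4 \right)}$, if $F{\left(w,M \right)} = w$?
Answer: $0$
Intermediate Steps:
$S = 4$ ($S = -5 + \left(3 + 3 \cdot 2\right) = -5 + \left(3 + 6\right) = -5 + 9 = 4$)
$I{\left(f \right)} = 4 + 2 f$ ($I{\left(f \right)} = \left(f + 4\right) + f = \left(4 + f\right) + f = 4 + 2 f$)
$- 17 \left(F{\left(5,-2 \right)} - 5\right)^{2} I{\left(-4 \right)} = - 17 \left(5 - 5\right)^{2} \left(4 + 2 \left(-4\right)\right) = - 17 \cdot 0^{2} \left(4 - 8\right) = \left(-17\right) 0 \left(-4\right) = 0 \left(-4\right) = 0$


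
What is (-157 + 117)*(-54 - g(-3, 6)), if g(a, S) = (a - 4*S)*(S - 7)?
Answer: 3240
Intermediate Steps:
g(a, S) = (-7 + S)*(a - 4*S) (g(a, S) = (a - 4*S)*(-7 + S) = (-7 + S)*(a - 4*S))
(-157 + 117)*(-54 - g(-3, 6)) = (-157 + 117)*(-54 - (-7*(-3) - 4*6**2 + 28*6 + 6*(-3))) = -40*(-54 - (21 - 4*36 + 168 - 18)) = -40*(-54 - (21 - 144 + 168 - 18)) = -40*(-54 - 1*27) = -40*(-54 - 27) = -40*(-81) = 3240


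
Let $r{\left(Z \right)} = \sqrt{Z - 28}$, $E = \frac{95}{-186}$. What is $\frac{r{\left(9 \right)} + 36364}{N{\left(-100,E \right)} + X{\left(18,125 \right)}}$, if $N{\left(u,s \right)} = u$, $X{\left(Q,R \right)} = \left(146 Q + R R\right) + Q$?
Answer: $\frac{36364}{18171} + \frac{i \sqrt{19}}{18171} \approx 2.0012 + 0.00023988 i$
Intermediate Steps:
$X{\left(Q,R \right)} = R^{2} + 147 Q$ ($X{\left(Q,R \right)} = \left(146 Q + R^{2}\right) + Q = \left(R^{2} + 146 Q\right) + Q = R^{2} + 147 Q$)
$E = - \frac{95}{186}$ ($E = 95 \left(- \frac{1}{186}\right) = - \frac{95}{186} \approx -0.51075$)
$r{\left(Z \right)} = \sqrt{-28 + Z}$
$\frac{r{\left(9 \right)} + 36364}{N{\left(-100,E \right)} + X{\left(18,125 \right)}} = \frac{\sqrt{-28 + 9} + 36364}{-100 + \left(125^{2} + 147 \cdot 18\right)} = \frac{\sqrt{-19} + 36364}{-100 + \left(15625 + 2646\right)} = \frac{i \sqrt{19} + 36364}{-100 + 18271} = \frac{36364 + i \sqrt{19}}{18171} = \left(36364 + i \sqrt{19}\right) \frac{1}{18171} = \frac{36364}{18171} + \frac{i \sqrt{19}}{18171}$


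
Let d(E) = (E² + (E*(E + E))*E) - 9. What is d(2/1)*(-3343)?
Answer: -36773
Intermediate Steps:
d(E) = -9 + E² + 2*E³ (d(E) = (E² + (E*(2*E))*E) - 9 = (E² + (2*E²)*E) - 9 = (E² + 2*E³) - 9 = -9 + E² + 2*E³)
d(2/1)*(-3343) = (-9 + (2/1)² + 2*(2/1)³)*(-3343) = (-9 + (2*1)² + 2*(2*1)³)*(-3343) = (-9 + 2² + 2*2³)*(-3343) = (-9 + 4 + 2*8)*(-3343) = (-9 + 4 + 16)*(-3343) = 11*(-3343) = -36773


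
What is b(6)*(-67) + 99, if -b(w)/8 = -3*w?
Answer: -9549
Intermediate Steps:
b(w) = 24*w (b(w) = -(-24)*w = 24*w)
b(6)*(-67) + 99 = (24*6)*(-67) + 99 = 144*(-67) + 99 = -9648 + 99 = -9549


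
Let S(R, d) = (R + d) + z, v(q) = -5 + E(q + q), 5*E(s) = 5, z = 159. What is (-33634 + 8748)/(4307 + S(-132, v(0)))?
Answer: -12443/2165 ≈ -5.7473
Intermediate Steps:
E(s) = 1 (E(s) = (⅕)*5 = 1)
v(q) = -4 (v(q) = -5 + 1 = -4)
S(R, d) = 159 + R + d (S(R, d) = (R + d) + 159 = 159 + R + d)
(-33634 + 8748)/(4307 + S(-132, v(0))) = (-33634 + 8748)/(4307 + (159 - 132 - 4)) = -24886/(4307 + 23) = -24886/4330 = -24886*1/4330 = -12443/2165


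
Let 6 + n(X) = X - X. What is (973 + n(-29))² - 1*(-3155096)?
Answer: 4090185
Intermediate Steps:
n(X) = -6 (n(X) = -6 + (X - X) = -6 + 0 = -6)
(973 + n(-29))² - 1*(-3155096) = (973 - 6)² - 1*(-3155096) = 967² + 3155096 = 935089 + 3155096 = 4090185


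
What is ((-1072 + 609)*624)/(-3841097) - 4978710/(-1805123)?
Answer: 1511171518542/533357887687 ≈ 2.8333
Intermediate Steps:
((-1072 + 609)*624)/(-3841097) - 4978710/(-1805123) = -463*624*(-1/3841097) - 4978710*(-1/1805123) = -288912*(-1/3841097) + 4978710/1805123 = 22224/295469 + 4978710/1805123 = 1511171518542/533357887687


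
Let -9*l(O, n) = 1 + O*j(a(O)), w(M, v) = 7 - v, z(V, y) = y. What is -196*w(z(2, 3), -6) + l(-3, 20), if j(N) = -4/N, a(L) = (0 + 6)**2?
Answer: -68800/27 ≈ -2548.1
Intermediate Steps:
a(L) = 36 (a(L) = 6**2 = 36)
l(O, n) = -1/9 + O/81 (l(O, n) = -(1 + O*(-4/36))/9 = -(1 + O*(-4*1/36))/9 = -(1 + O*(-1/9))/9 = -(1 - O/9)/9 = -1/9 + O/81)
-196*w(z(2, 3), -6) + l(-3, 20) = -196*(7 - 1*(-6)) + (-1/9 + (1/81)*(-3)) = -196*(7 + 6) + (-1/9 - 1/27) = -196*13 - 4/27 = -2548 - 4/27 = -68800/27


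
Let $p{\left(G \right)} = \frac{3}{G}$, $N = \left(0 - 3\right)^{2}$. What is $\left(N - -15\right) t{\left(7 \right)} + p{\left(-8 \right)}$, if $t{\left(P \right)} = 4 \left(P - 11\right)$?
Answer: $- \frac{3075}{8} \approx -384.38$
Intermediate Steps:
$t{\left(P \right)} = -44 + 4 P$ ($t{\left(P \right)} = 4 \left(-11 + P\right) = -44 + 4 P$)
$N = 9$ ($N = \left(-3\right)^{2} = 9$)
$\left(N - -15\right) t{\left(7 \right)} + p{\left(-8 \right)} = \left(9 - -15\right) \left(-44 + 4 \cdot 7\right) + \frac{3}{-8} = \left(9 + 15\right) \left(-44 + 28\right) + 3 \left(- \frac{1}{8}\right) = 24 \left(-16\right) - \frac{3}{8} = -384 - \frac{3}{8} = - \frac{3075}{8}$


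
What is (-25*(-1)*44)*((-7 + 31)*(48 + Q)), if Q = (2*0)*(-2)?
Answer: 1267200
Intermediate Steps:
Q = 0 (Q = 0*(-2) = 0)
(-25*(-1)*44)*((-7 + 31)*(48 + Q)) = (-25*(-1)*44)*((-7 + 31)*(48 + 0)) = (25*44)*(24*48) = 1100*1152 = 1267200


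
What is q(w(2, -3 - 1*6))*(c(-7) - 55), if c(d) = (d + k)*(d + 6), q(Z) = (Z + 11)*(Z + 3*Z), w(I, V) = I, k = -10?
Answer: -3952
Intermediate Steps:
q(Z) = 4*Z*(11 + Z) (q(Z) = (11 + Z)*(4*Z) = 4*Z*(11 + Z))
c(d) = (-10 + d)*(6 + d) (c(d) = (d - 10)*(d + 6) = (-10 + d)*(6 + d))
q(w(2, -3 - 1*6))*(c(-7) - 55) = (4*2*(11 + 2))*((-60 + (-7)² - 4*(-7)) - 55) = (4*2*13)*((-60 + 49 + 28) - 55) = 104*(17 - 55) = 104*(-38) = -3952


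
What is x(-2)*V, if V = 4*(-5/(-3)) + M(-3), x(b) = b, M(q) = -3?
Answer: -22/3 ≈ -7.3333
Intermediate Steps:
V = 11/3 (V = 4*(-5/(-3)) - 3 = 4*(-5*(-1/3)) - 3 = 4*(5/3) - 3 = 20/3 - 3 = 11/3 ≈ 3.6667)
x(-2)*V = -2*11/3 = -22/3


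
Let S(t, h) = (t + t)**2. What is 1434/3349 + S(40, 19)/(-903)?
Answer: -20138698/3024147 ≈ -6.6593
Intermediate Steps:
S(t, h) = 4*t**2 (S(t, h) = (2*t)**2 = 4*t**2)
1434/3349 + S(40, 19)/(-903) = 1434/3349 + (4*40**2)/(-903) = 1434*(1/3349) + (4*1600)*(-1/903) = 1434/3349 + 6400*(-1/903) = 1434/3349 - 6400/903 = -20138698/3024147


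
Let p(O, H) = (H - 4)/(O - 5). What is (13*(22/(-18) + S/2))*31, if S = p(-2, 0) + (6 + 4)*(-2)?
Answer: -277667/63 ≈ -4407.4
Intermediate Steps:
p(O, H) = (-4 + H)/(-5 + O)
S = -136/7 (S = (-4 + 0)/(-5 - 2) + (6 + 4)*(-2) = -4/(-7) + 10*(-2) = -1/7*(-4) - 20 = 4/7 - 20 = -136/7 ≈ -19.429)
(13*(22/(-18) + S/2))*31 = (13*(22/(-18) - 136/7/2))*31 = (13*(22*(-1/18) - 136/7*1/2))*31 = (13*(-11/9 - 68/7))*31 = (13*(-689/63))*31 = -8957/63*31 = -277667/63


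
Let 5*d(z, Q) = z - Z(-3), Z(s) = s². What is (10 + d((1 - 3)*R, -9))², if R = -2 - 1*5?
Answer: 121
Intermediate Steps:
R = -7 (R = -2 - 5 = -7)
d(z, Q) = -9/5 + z/5 (d(z, Q) = (z - 1*(-3)²)/5 = (z - 1*9)/5 = (z - 9)/5 = (-9 + z)/5 = -9/5 + z/5)
(10 + d((1 - 3)*R, -9))² = (10 + (-9/5 + ((1 - 3)*(-7))/5))² = (10 + (-9/5 + (-2*(-7))/5))² = (10 + (-9/5 + (⅕)*14))² = (10 + (-9/5 + 14/5))² = (10 + 1)² = 11² = 121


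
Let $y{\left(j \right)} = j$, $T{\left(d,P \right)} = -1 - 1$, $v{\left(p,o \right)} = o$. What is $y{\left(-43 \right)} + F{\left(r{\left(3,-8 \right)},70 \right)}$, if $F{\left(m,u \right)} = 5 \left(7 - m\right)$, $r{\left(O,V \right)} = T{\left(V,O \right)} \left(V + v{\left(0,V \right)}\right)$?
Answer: $-168$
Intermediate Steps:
$T{\left(d,P \right)} = -2$ ($T{\left(d,P \right)} = -1 - 1 = -2$)
$r{\left(O,V \right)} = - 4 V$ ($r{\left(O,V \right)} = - 2 \left(V + V\right) = - 2 \cdot 2 V = - 4 V$)
$F{\left(m,u \right)} = 35 - 5 m$
$y{\left(-43 \right)} + F{\left(r{\left(3,-8 \right)},70 \right)} = -43 + \left(35 - 5 \left(\left(-4\right) \left(-8\right)\right)\right) = -43 + \left(35 - 160\right) = -43 - 125 = -168$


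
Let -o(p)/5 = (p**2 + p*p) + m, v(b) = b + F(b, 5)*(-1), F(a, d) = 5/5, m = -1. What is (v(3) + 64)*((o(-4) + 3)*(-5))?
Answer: 50160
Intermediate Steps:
F(a, d) = 1 (F(a, d) = 5*(1/5) = 1)
v(b) = -1 + b (v(b) = b + 1*(-1) = b - 1 = -1 + b)
o(p) = 5 - 10*p**2 (o(p) = -5*((p**2 + p*p) - 1) = -5*((p**2 + p**2) - 1) = -5*(2*p**2 - 1) = -5*(-1 + 2*p**2) = 5 - 10*p**2)
(v(3) + 64)*((o(-4) + 3)*(-5)) = ((-1 + 3) + 64)*(((5 - 10*(-4)**2) + 3)*(-5)) = (2 + 64)*(((5 - 10*16) + 3)*(-5)) = 66*(((5 - 160) + 3)*(-5)) = 66*((-155 + 3)*(-5)) = 66*(-152*(-5)) = 66*760 = 50160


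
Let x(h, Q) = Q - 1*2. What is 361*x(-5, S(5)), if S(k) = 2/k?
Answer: -2888/5 ≈ -577.60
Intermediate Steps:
x(h, Q) = -2 + Q (x(h, Q) = Q - 2 = -2 + Q)
361*x(-5, S(5)) = 361*(-2 + 2/5) = 361*(-8/5) = -2888/5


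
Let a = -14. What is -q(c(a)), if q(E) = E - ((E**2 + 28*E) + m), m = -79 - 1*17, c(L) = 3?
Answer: -6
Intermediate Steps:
m = -96 (m = -79 - 17 = -96)
q(E) = 96 - E**2 - 27*E (q(E) = E - ((E**2 + 28*E) - 96) = E - (-96 + E**2 + 28*E) = E + (96 - E**2 - 28*E) = 96 - E**2 - 27*E)
-q(c(a)) = -(96 - 1*3**2 - 27*3) = -(96 - 1*9 - 81) = -(96 - 9 - 81) = -1*6 = -6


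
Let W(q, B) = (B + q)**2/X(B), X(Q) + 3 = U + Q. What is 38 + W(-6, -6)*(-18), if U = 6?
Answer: 902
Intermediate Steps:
X(Q) = 3 + Q (X(Q) = -3 + (6 + Q) = 3 + Q)
W(q, B) = (B + q)**2/(3 + B)
38 + W(-6, -6)*(-18) = 38 + ((-6 - 6)**2/(3 - 6))*(-18) = 38 + ((-12)**2/(-3))*(-18) = 38 - 1/3*144*(-18) = 38 - 48*(-18) = 38 + 864 = 902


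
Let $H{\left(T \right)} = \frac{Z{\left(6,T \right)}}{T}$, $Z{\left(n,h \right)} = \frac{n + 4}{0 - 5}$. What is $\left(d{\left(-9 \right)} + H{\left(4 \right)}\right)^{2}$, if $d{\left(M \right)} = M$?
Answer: $\frac{361}{4} \approx 90.25$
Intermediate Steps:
$Z{\left(n,h \right)} = - \frac{4}{5} - \frac{n}{5}$ ($Z{\left(n,h \right)} = \frac{4 + n}{-5} = \left(4 + n\right) \left(- \frac{1}{5}\right) = - \frac{4}{5} - \frac{n}{5}$)
$H{\left(T \right)} = - \frac{2}{T}$ ($H{\left(T \right)} = \frac{- \frac{4}{5} - \frac{6}{5}}{T} = - \frac{2}{T}$)
$\left(d{\left(-9 \right)} + H{\left(4 \right)}\right)^{2} = \left(-9 - \frac{2}{4}\right)^{2} = \left(-9 - \frac{1}{2}\right)^{2} = \left(- \frac{19}{2}\right)^{2} = \frac{361}{4}$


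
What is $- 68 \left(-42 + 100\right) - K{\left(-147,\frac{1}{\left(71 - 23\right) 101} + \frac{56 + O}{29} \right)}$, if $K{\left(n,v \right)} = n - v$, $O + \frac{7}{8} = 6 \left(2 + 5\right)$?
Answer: $- \frac{533356933}{140592} \approx -3793.7$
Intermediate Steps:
$O = \frac{329}{8}$ ($O = - \frac{7}{8} + 6 \left(2 + 5\right) = - \frac{7}{8} + 6 \cdot 7 = - \frac{7}{8} + 42 = \frac{329}{8} \approx 41.125$)
$- 68 \left(-42 + 100\right) - K{\left(-147,\frac{1}{\left(71 - 23\right) 101} + \frac{56 + O}{29} \right)} = - 68 \left(-42 + 100\right) - \left(-147 - \left(\frac{1}{\left(71 - 23\right) 101} + \frac{56 + \frac{329}{8}}{29}\right)\right) = \left(-68\right) 58 - \left(-147 - \left(\frac{1}{48} \cdot \frac{1}{101} + \frac{777}{8} \cdot \frac{1}{29}\right)\right) = -3944 - \left(-147 - \left(\frac{1}{48} \cdot \frac{1}{101} + \frac{777}{232}\right)\right) = -3944 - \left(-147 - \left(\frac{1}{4848} + \frac{777}{232}\right)\right) = -3944 - \left(-147 - \frac{470891}{140592}\right) = -3944 - - \frac{21137915}{140592} = -3944 + \frac{21137915}{140592} = - \frac{533356933}{140592}$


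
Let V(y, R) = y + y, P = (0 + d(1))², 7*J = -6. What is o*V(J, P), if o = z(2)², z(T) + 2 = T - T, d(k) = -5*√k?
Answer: -48/7 ≈ -6.8571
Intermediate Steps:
J = -6/7 (J = (⅐)*(-6) = -6/7 ≈ -0.85714)
P = 25 (P = (0 - 5*√1)² = (0 - 5*1)² = (0 - 5)² = (-5)² = 25)
z(T) = -2 (z(T) = -2 + (T - T) = -2 + 0 = -2)
o = 4 (o = (-2)² = 4)
V(y, R) = 2*y
o*V(J, P) = 4*(2*(-6/7)) = 4*(-12/7) = -48/7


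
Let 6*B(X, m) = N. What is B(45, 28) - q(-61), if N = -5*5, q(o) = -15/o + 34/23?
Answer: -49589/8418 ≈ -5.8908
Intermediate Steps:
q(o) = 34/23 - 15/o (q(o) = -15/o + 34*(1/23) = -15/o + 34/23 = 34/23 - 15/o)
N = -25
B(X, m) = -25/6 (B(X, m) = (1/6)*(-25) = -25/6)
B(45, 28) - q(-61) = -25/6 - (34/23 - 15/(-61)) = -25/6 - (34/23 - 15*(-1/61)) = -25/6 - (34/23 + 15/61) = -25/6 - 1*2419/1403 = -25/6 - 2419/1403 = -49589/8418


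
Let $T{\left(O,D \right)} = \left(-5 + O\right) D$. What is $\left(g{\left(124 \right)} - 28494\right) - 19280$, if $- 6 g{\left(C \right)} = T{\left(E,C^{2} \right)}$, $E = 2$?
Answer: $-40086$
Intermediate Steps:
$T{\left(O,D \right)} = D \left(-5 + O\right)$
$g{\left(C \right)} = \frac{C^{2}}{2}$ ($g{\left(C \right)} = - \frac{C^{2} \left(-5 + 2\right)}{6} = - \frac{C^{2} \left(-3\right)}{6} = - \frac{\left(-3\right) C^{2}}{6} = \frac{C^{2}}{2}$)
$\left(g{\left(124 \right)} - 28494\right) - 19280 = \left(\frac{124^{2}}{2} - 28494\right) - 19280 = \left(\frac{1}{2} \cdot 15376 - 28494\right) - 19280 = \left(7688 - 28494\right) - 19280 = -20806 - 19280 = -40086$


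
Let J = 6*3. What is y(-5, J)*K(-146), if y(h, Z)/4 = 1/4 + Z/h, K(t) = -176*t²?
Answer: 251358272/5 ≈ 5.0272e+7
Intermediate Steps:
J = 18
y(h, Z) = 1 + 4*Z/h (y(h, Z) = 4*(1/4 + Z/h) = 4*(1*(¼) + Z/h) = 4*(¼ + Z/h) = 1 + 4*Z/h)
y(-5, J)*K(-146) = ((-5 + 4*18)/(-5))*(-176*(-146)²) = (-(-5 + 72)/5)*(-176*21316) = -⅕*67*(-3751616) = -67/5*(-3751616) = 251358272/5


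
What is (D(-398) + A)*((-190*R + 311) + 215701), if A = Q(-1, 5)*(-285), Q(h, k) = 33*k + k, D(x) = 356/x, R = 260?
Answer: -1606427585536/199 ≈ -8.0725e+9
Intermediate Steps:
Q(h, k) = 34*k
A = -48450 (A = (34*5)*(-285) = 170*(-285) = -48450)
(D(-398) + A)*((-190*R + 311) + 215701) = (356/(-398) - 48450)*((-190*260 + 311) + 215701) = (356*(-1/398) - 48450)*((-49400 + 311) + 215701) = (-178/199 - 48450)*(-49089 + 215701) = -9641728/199*166612 = -1606427585536/199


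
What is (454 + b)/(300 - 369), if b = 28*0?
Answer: -454/69 ≈ -6.5797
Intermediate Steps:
b = 0
(454 + b)/(300 - 369) = (454 + 0)/(300 - 369) = 454/(-69) = 454*(-1/69) = -454/69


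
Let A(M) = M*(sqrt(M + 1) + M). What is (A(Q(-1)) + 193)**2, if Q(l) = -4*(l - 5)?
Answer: 790321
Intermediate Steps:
Q(l) = 20 - 4*l (Q(l) = -4*(-5 + l) = 20 - 4*l)
A(M) = M*(M + sqrt(1 + M)) (A(M) = M*(sqrt(1 + M) + M) = M*(M + sqrt(1 + M)))
(A(Q(-1)) + 193)**2 = ((20 - 4*(-1))*((20 - 4*(-1)) + sqrt(1 + (20 - 4*(-1)))) + 193)**2 = ((20 + 4)*((20 + 4) + sqrt(1 + (20 + 4))) + 193)**2 = (24*(24 + sqrt(1 + 24)) + 193)**2 = (24*(24 + sqrt(25)) + 193)**2 = (24*(24 + 5) + 193)**2 = (24*29 + 193)**2 = (696 + 193)**2 = 889**2 = 790321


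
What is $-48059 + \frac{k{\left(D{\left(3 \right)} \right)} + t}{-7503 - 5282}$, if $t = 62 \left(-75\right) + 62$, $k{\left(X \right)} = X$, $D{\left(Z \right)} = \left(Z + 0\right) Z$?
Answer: $- \frac{614429736}{12785} \approx -48059.0$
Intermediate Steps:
$D{\left(Z \right)} = Z^{2}$ ($D{\left(Z \right)} = Z Z = Z^{2}$)
$t = -4588$ ($t = -4650 + 62 = -4588$)
$-48059 + \frac{k{\left(D{\left(3 \right)} \right)} + t}{-7503 - 5282} = -48059 + \frac{3^{2} - 4588}{-7503 - 5282} = -48059 + \frac{9 - 4588}{-12785} = -48059 - - \frac{4579}{12785} = -48059 + \frac{4579}{12785} = - \frac{614429736}{12785}$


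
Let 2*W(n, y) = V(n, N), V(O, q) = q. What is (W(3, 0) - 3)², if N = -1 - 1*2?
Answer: 81/4 ≈ 20.250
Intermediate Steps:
N = -3 (N = -1 - 2 = -3)
W(n, y) = -3/2 (W(n, y) = (½)*(-3) = -3/2)
(W(3, 0) - 3)² = (-3/2 - 3)² = (-9/2)² = 81/4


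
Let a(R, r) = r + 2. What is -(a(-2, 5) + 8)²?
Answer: -225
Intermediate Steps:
a(R, r) = 2 + r
-(a(-2, 5) + 8)² = -((2 + 5) + 8)² = -(7 + 8)² = -1*15² = -1*225 = -225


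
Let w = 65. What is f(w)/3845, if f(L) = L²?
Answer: 845/769 ≈ 1.0988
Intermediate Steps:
f(w)/3845 = 65²/3845 = 4225*(1/3845) = 845/769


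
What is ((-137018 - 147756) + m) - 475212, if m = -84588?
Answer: -844574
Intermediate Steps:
((-137018 - 147756) + m) - 475212 = ((-137018 - 147756) - 84588) - 475212 = (-284774 - 84588) - 475212 = -369362 - 475212 = -844574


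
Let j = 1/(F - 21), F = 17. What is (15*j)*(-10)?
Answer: 75/2 ≈ 37.500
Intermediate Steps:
j = -¼ (j = 1/(17 - 21) = 1/(-4) = -¼ ≈ -0.25000)
(15*j)*(-10) = (15*(-¼))*(-10) = -15/4*(-10) = 75/2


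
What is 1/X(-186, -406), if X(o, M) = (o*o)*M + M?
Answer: -1/14046382 ≈ -7.1193e-8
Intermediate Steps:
X(o, M) = M + M*o² (X(o, M) = o²*M + M = M*o² + M = M + M*o²)
1/X(-186, -406) = 1/(-406*(1 + (-186)²)) = 1/(-406*(1 + 34596)) = 1/(-406*34597) = 1/(-14046382) = -1/14046382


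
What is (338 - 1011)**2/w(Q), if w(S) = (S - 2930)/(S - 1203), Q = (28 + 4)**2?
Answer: 81074291/1906 ≈ 42536.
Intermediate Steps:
Q = 1024 (Q = 32**2 = 1024)
w(S) = (-2930 + S)/(-1203 + S)
(338 - 1011)**2/w(Q) = (338 - 1011)**2/(((-2930 + 1024)/(-1203 + 1024))) = (-673)**2/((-1906/(-179))) = 452929/((-1/179*(-1906))) = 452929/(1906/179) = 452929*(179/1906) = 81074291/1906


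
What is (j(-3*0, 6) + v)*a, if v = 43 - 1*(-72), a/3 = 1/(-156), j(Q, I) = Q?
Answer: -115/52 ≈ -2.2115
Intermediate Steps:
a = -1/52 (a = 3/(-156) = 3*(-1/156) = -1/52 ≈ -0.019231)
v = 115 (v = 43 + 72 = 115)
(j(-3*0, 6) + v)*a = (-3*0 + 115)*(-1/52) = (0 + 115)*(-1/52) = 115*(-1/52) = -115/52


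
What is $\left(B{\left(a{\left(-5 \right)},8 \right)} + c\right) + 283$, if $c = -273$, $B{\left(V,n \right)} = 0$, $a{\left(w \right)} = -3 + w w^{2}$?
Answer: $10$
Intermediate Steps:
$a{\left(w \right)} = -3 + w^{3}$
$\left(B{\left(a{\left(-5 \right)},8 \right)} + c\right) + 283 = \left(0 - 273\right) + 283 = -273 + 283 = 10$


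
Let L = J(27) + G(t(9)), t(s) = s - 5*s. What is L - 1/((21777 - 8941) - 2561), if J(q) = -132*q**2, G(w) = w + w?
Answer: -989482501/10275 ≈ -96300.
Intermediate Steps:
t(s) = -4*s
G(w) = 2*w
L = -96300 (L = -132*27**2 + 2*(-4*9) = -132*729 + 2*(-36) = -96228 - 72 = -96300)
L - 1/((21777 - 8941) - 2561) = -96300 - 1/((21777 - 8941) - 2561) = -96300 - 1/(12836 - 2561) = -96300 - 1/10275 = -989482501/10275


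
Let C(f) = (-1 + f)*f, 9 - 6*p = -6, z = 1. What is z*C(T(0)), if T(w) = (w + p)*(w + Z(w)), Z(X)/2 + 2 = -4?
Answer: 930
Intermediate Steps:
p = 5/2 (p = 3/2 - 1/6*(-6) = 3/2 + 1 = 5/2 ≈ 2.5000)
Z(X) = -12 (Z(X) = -4 + 2*(-4) = -4 - 8 = -12)
T(w) = (-12 + w)*(5/2 + w) (T(w) = (w + 5/2)*(w - 12) = (5/2 + w)*(-12 + w) = (-12 + w)*(5/2 + w))
C(f) = f*(-1 + f)
z*C(T(0)) = 1*((-30 + 0**2 - 19/2*0)*(-1 + (-30 + 0**2 - 19/2*0))) = 1*((-30 + 0 + 0)*(-1 + (-30 + 0 + 0))) = 1*(-30*(-1 - 30)) = 1*(-30*(-31)) = 1*930 = 930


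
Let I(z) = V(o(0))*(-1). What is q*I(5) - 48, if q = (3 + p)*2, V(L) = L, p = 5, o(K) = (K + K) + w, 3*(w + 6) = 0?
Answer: 48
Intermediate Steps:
w = -6 (w = -6 + (1/3)*0 = -6 + 0 = -6)
o(K) = -6 + 2*K (o(K) = (K + K) - 6 = 2*K - 6 = -6 + 2*K)
I(z) = 6 (I(z) = (-6 + 2*0)*(-1) = (-6 + 0)*(-1) = -6*(-1) = 6)
q = 16 (q = (3 + 5)*2 = 8*2 = 16)
q*I(5) - 48 = 16*6 - 48 = 96 - 48 = 48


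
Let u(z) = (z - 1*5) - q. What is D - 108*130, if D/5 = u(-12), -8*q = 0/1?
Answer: -14125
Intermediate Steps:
q = 0 (q = -0/1 = -0 = -⅛*0 = 0)
u(z) = -5 + z (u(z) = (z - 1*5) - 1*0 = (z - 5) + 0 = (-5 + z) + 0 = -5 + z)
D = -85 (D = 5*(-5 - 12) = 5*(-17) = -85)
D - 108*130 = -85 - 108*130 = -85 - 14040 = -14125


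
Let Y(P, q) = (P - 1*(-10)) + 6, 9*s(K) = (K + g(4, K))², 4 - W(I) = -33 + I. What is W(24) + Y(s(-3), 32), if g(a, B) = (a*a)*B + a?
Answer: 2470/9 ≈ 274.44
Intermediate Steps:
g(a, B) = a + B*a² (g(a, B) = a²*B + a = B*a² + a = a + B*a²)
W(I) = 37 - I (W(I) = 4 - (-33 + I) = 4 + (33 - I) = 37 - I)
s(K) = (4 + 17*K)²/9 (s(K) = (K + 4*(1 + K*4))²/9 = (K + 4*(1 + 4*K))²/9 = (K + (4 + 16*K))²/9 = (4 + 17*K)²/9)
Y(P, q) = 16 + P (Y(P, q) = (P + 10) + 6 = (10 + P) + 6 = 16 + P)
W(24) + Y(s(-3), 32) = (37 - 1*24) + (16 + (4 + 17*(-3))²/9) = (37 - 24) + (16 + (4 - 51)²/9) = 13 + (16 + (⅑)*(-47)²) = 13 + (16 + (⅑)*2209) = 13 + (16 + 2209/9) = 13 + 2353/9 = 2470/9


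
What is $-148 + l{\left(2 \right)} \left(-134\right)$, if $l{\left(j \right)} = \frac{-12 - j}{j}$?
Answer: $790$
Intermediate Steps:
$l{\left(j \right)} = \frac{-12 - j}{j}$
$-148 + l{\left(2 \right)} \left(-134\right) = -148 + \frac{-12 - 2}{2} \left(-134\right) = -148 + \frac{1}{2} \left(-14\right) \left(-134\right) = -148 - -938 = -148 + 938 = 790$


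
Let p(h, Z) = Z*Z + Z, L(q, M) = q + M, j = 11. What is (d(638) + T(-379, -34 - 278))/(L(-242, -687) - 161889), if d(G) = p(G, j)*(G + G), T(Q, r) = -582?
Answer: -83925/81409 ≈ -1.0309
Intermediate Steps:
L(q, M) = M + q
p(h, Z) = Z + Z**2 (p(h, Z) = Z**2 + Z = Z + Z**2)
d(G) = 264*G (d(G) = (11*(1 + 11))*(G + G) = (11*12)*(2*G) = 132*(2*G) = 264*G)
(d(638) + T(-379, -34 - 278))/(L(-242, -687) - 161889) = (264*638 - 582)/((-687 - 242) - 161889) = (168432 - 582)/(-929 - 161889) = 167850/(-162818) = 167850*(-1/162818) = -83925/81409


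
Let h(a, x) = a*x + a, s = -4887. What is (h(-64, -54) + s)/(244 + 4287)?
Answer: -65/197 ≈ -0.32995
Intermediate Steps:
h(a, x) = a + a*x
(h(-64, -54) + s)/(244 + 4287) = (-64*(1 - 54) - 4887)/(244 + 4287) = (-64*(-53) - 4887)/4531 = (3392 - 4887)*(1/4531) = -1495*1/4531 = -65/197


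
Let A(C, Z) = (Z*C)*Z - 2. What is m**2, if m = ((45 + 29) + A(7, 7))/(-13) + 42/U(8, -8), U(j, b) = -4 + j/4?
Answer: 473344/169 ≈ 2800.9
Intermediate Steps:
A(C, Z) = -2 + C*Z**2 (A(C, Z) = (C*Z)*Z - 2 = C*Z**2 - 2 = -2 + C*Z**2)
U(j, b) = -4 + j/4 (U(j, b) = -4 + j*(1/4) = -4 + j/4)
m = -688/13 (m = ((45 + 29) + (-2 + 7*7**2))/(-13) + 42/(-4 + (1/4)*8) = (74 + (-2 + 7*49))*(-1/13) + 42/(-4 + 2) = (74 + (-2 + 343))*(-1/13) + 42/(-2) = (74 + 341)*(-1/13) + 42*(-1/2) = 415*(-1/13) - 21 = -415/13 - 21 = -688/13 ≈ -52.923)
m**2 = (-688/13)**2 = 473344/169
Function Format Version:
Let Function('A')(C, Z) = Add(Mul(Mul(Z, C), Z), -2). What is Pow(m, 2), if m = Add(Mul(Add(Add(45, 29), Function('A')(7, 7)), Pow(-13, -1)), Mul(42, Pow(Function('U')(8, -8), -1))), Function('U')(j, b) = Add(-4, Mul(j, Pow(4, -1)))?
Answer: Rational(473344, 169) ≈ 2800.9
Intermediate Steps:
Function('A')(C, Z) = Add(-2, Mul(C, Pow(Z, 2))) (Function('A')(C, Z) = Add(Mul(Mul(C, Z), Z), -2) = Add(Mul(C, Pow(Z, 2)), -2) = Add(-2, Mul(C, Pow(Z, 2))))
Function('U')(j, b) = Add(-4, Mul(Rational(1, 4), j)) (Function('U')(j, b) = Add(-4, Mul(j, Rational(1, 4))) = Add(-4, Mul(Rational(1, 4), j)))
m = Rational(-688, 13) (m = Add(Mul(Add(Add(45, 29), Add(-2, Mul(7, Pow(7, 2)))), Pow(-13, -1)), Mul(42, Pow(Add(-4, Mul(Rational(1, 4), 8)), -1))) = Add(Mul(Add(74, Add(-2, Mul(7, 49))), Rational(-1, 13)), Mul(42, Pow(Add(-4, 2), -1))) = Add(Mul(Add(74, Add(-2, 343)), Rational(-1, 13)), Mul(42, Pow(-2, -1))) = Add(Mul(Add(74, 341), Rational(-1, 13)), Mul(42, Rational(-1, 2))) = Add(Mul(415, Rational(-1, 13)), -21) = Add(Rational(-415, 13), -21) = Rational(-688, 13) ≈ -52.923)
Pow(m, 2) = Pow(Rational(-688, 13), 2) = Rational(473344, 169)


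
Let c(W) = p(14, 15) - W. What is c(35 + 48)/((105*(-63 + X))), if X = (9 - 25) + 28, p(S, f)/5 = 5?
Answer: 58/5355 ≈ 0.010831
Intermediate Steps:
p(S, f) = 25 (p(S, f) = 5*5 = 25)
X = 12 (X = -16 + 28 = 12)
c(W) = 25 - W
c(35 + 48)/((105*(-63 + X))) = (25 - (35 + 48))/((105*(-63 + 12))) = (25 - 1*83)/((105*(-51))) = (25 - 83)/(-5355) = -58*(-1/5355) = 58/5355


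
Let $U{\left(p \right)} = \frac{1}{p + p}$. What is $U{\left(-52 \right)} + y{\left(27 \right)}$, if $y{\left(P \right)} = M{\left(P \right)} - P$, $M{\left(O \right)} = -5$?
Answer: $- \frac{3329}{104} \approx -32.01$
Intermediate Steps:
$y{\left(P \right)} = -5 - P$
$U{\left(p \right)} = \frac{1}{2 p}$
$U{\left(-52 \right)} + y{\left(27 \right)} = \frac{1}{2 \left(-52\right)} - 32 = \frac{1}{2} \left(- \frac{1}{52}\right) - 32 = - \frac{1}{104} - 32 = - \frac{3329}{104}$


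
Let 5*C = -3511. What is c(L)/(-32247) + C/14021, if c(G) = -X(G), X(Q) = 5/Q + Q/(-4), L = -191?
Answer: -83943383383/1727156414340 ≈ -0.048602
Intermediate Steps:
C = -3511/5 (C = (1/5)*(-3511) = -3511/5 ≈ -702.20)
X(Q) = 5/Q - Q/4 (X(Q) = 5/Q + Q*(-1/4) = 5/Q - Q/4)
c(G) = -5/G + G/4 (c(G) = -(5/G - G/4) = -5/G + G/4)
c(L)/(-32247) + C/14021 = (-5/(-191) + (1/4)*(-191))/(-32247) - 3511/5/14021 = (-5*(-1/191) - 191/4)*(-1/32247) - 3511/5*1/14021 = (5/191 - 191/4)*(-1/32247) - 3511/70105 = -36461/764*(-1/32247) - 3511/70105 = 36461/24636708 - 3511/70105 = -83943383383/1727156414340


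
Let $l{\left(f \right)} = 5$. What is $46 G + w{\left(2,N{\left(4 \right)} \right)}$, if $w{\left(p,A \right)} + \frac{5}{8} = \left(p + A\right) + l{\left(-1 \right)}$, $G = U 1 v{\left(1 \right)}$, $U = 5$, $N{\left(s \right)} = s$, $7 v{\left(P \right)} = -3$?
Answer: $- \frac{4939}{56} \approx -88.196$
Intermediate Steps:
$v{\left(P \right)} = - \frac{3}{7}$ ($v{\left(P \right)} = \frac{1}{7} \left(-3\right) = - \frac{3}{7}$)
$G = - \frac{15}{7}$ ($G = 5 \cdot 1 \left(- \frac{3}{7}\right) = 5 \left(- \frac{3}{7}\right) = - \frac{15}{7} \approx -2.1429$)
$w{\left(p,A \right)} = \frac{35}{8} + A + p$ ($w{\left(p,A \right)} = - \frac{5}{8} + \left(\left(p + A\right) + 5\right) = - \frac{5}{8} + \left(\left(A + p\right) + 5\right) = - \frac{5}{8} + \left(5 + A + p\right) = \frac{35}{8} + A + p$)
$46 G + w{\left(2,N{\left(4 \right)} \right)} = 46 \left(- \frac{15}{7}\right) + \left(\frac{35}{8} + 4 + 2\right) = - \frac{690}{7} + \frac{83}{8} = - \frac{4939}{56}$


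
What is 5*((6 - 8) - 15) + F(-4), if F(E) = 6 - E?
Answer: -75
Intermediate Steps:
5*((6 - 8) - 15) + F(-4) = 5*((6 - 8) - 15) + (6 - 1*(-4)) = 5*(-2 - 15) + (6 + 4) = 5*(-17) + 10 = -85 + 10 = -75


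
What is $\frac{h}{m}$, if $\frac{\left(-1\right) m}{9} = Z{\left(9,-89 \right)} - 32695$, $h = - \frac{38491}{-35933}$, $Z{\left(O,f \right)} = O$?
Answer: $\frac{38491}{10570554342} \approx 3.6413 \cdot 10^{-6}$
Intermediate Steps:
$h = \frac{38491}{35933}$ ($h = \left(-38491\right) \left(- \frac{1}{35933}\right) = \frac{38491}{35933} \approx 1.0712$)
$m = 294174$ ($m = - 9 \left(9 - 32695\right) = \left(-9\right) \left(-32686\right) = 294174$)
$\frac{h}{m} = \frac{38491}{35933 \cdot 294174} = \frac{38491}{35933} \cdot \frac{1}{294174} = \frac{38491}{10570554342}$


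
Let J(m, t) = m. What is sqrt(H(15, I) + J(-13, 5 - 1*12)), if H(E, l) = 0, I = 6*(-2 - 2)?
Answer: I*sqrt(13) ≈ 3.6056*I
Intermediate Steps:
I = -24 (I = 6*(-4) = -24)
sqrt(H(15, I) + J(-13, 5 - 1*12)) = sqrt(0 - 13) = sqrt(-13) = I*sqrt(13)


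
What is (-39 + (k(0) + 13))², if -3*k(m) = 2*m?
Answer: 676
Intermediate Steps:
k(m) = -2*m/3
(-39 + (k(0) + 13))² = (-39 + (-⅔*0 + 13))² = (-39 + (0 + 13))² = (-39 + 13)² = (-26)² = 676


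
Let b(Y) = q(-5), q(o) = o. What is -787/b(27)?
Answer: 787/5 ≈ 157.40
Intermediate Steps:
b(Y) = -5
-787/b(27) = -787/(-5) = -787*(-⅕) = 787/5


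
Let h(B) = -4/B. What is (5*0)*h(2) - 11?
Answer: -11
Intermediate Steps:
(5*0)*h(2) - 11 = (5*0)*(-4/2) - 11 = 0*(-4*1/2) - 11 = 0*(-2) - 11 = 0 - 11 = -11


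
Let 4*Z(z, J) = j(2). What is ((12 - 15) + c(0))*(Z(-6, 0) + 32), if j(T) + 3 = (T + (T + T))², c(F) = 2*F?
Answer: -483/4 ≈ -120.75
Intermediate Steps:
j(T) = -3 + 9*T² (j(T) = -3 + (T + (T + T))² = -3 + (T + 2*T)² = -3 + (3*T)² = -3 + 9*T²)
Z(z, J) = 33/4 (Z(z, J) = (-3 + 9*2²)/4 = (-3 + 9*4)/4 = (-3 + 36)/4 = (¼)*33 = 33/4)
((12 - 15) + c(0))*(Z(-6, 0) + 32) = ((12 - 15) + 2*0)*(33/4 + 32) = (-3 + 0)*(161/4) = -3*161/4 = -483/4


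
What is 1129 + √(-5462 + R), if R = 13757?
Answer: 1129 + √8295 ≈ 1220.1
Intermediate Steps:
1129 + √(-5462 + R) = 1129 + √(-5462 + 13757) = 1129 + √8295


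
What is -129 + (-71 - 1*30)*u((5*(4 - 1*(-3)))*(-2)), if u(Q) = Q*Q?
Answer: -495029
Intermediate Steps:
u(Q) = Q**2
-129 + (-71 - 1*30)*u((5*(4 - 1*(-3)))*(-2)) = -129 + (-71 - 1*30)*((5*(4 - 1*(-3)))*(-2))**2 = -129 + (-71 - 30)*((5*(4 + 3))*(-2))**2 = -129 - 101*((5*7)*(-2))**2 = -129 - 101*(35*(-2))**2 = -129 - 101*(-70)**2 = -129 - 101*4900 = -129 - 494900 = -495029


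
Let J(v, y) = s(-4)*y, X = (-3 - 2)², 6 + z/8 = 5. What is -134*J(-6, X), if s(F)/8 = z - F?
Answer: 107200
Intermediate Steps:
z = -8 (z = -48 + 8*5 = -48 + 40 = -8)
s(F) = -64 - 8*F (s(F) = 8*(-8 - F) = -64 - 8*F)
X = 25 (X = (-5)² = 25)
J(v, y) = -32*y (J(v, y) = (-64 - 8*(-4))*y = (-64 + 32)*y = -32*y)
-134*J(-6, X) = -(-4288)*25 = -134*(-800) = 107200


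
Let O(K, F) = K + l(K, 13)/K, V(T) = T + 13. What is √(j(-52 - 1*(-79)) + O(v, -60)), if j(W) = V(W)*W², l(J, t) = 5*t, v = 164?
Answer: √197177241/82 ≈ 171.24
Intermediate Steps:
V(T) = 13 + T
O(K, F) = K + 65/K (O(K, F) = K + (5*13)/K = K + 65/K)
j(W) = W²*(13 + W) (j(W) = (13 + W)*W² = W²*(13 + W))
√(j(-52 - 1*(-79)) + O(v, -60)) = √((-52 - 1*(-79))²*(13 + (-52 - 1*(-79))) + (164 + 65/164)) = √((-52 + 79)²*(13 + (-52 + 79)) + (164 + 65*(1/164))) = √(27²*(13 + 27) + (164 + 65/164)) = √(729*40 + 26961/164) = √(29160 + 26961/164) = √(4809201/164) = √197177241/82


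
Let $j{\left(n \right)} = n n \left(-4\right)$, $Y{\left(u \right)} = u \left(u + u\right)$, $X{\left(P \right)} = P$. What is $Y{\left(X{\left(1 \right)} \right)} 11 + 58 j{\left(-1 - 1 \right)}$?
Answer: $-906$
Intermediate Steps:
$Y{\left(u \right)} = 2 u^{2}$ ($Y{\left(u \right)} = u 2 u = 2 u^{2}$)
$j{\left(n \right)} = - 4 n^{2}$ ($j{\left(n \right)} = n^{2} \left(-4\right) = - 4 n^{2}$)
$Y{\left(X{\left(1 \right)} \right)} 11 + 58 j{\left(-1 - 1 \right)} = 2 \cdot 1^{2} \cdot 11 + 58 \left(- 4 \left(-1 - 1\right)^{2}\right) = 2 \cdot 1 \cdot 11 + 58 \left(- 4 \left(-1 - 1\right)^{2}\right) = 2 \cdot 11 + 58 \left(- 4 \left(-2\right)^{2}\right) = 22 + 58 \left(\left(-4\right) 4\right) = 22 + 58 \left(-16\right) = 22 - 928 = -906$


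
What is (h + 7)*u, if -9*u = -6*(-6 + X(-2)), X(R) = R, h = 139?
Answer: -2336/3 ≈ -778.67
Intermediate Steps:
u = -16/3 (u = -(-2)*(-6 - 2)/3 = -(-2)*(-8)/3 = -1/9*48 = -16/3 ≈ -5.3333)
(h + 7)*u = (139 + 7)*(-16/3) = 146*(-16/3) = -2336/3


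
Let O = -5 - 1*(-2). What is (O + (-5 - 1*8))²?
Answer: 256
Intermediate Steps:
O = -3 (O = -5 + 2 = -3)
(O + (-5 - 1*8))² = (-3 + (-5 - 1*8))² = (-3 + (-5 - 8))² = (-3 - 13)² = (-16)² = 256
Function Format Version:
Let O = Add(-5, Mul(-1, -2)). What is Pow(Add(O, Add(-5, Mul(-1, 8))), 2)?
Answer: 256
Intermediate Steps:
O = -3 (O = Add(-5, 2) = -3)
Pow(Add(O, Add(-5, Mul(-1, 8))), 2) = Pow(Add(-3, Add(-5, Mul(-1, 8))), 2) = Pow(Add(-3, Add(-5, -8)), 2) = Pow(Add(-3, -13), 2) = Pow(-16, 2) = 256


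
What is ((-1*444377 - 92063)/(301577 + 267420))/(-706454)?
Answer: 268220/200985103319 ≈ 1.3345e-6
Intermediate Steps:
((-1*444377 - 92063)/(301577 + 267420))/(-706454) = ((-444377 - 92063)/568997)*(-1/706454) = -536440*1/568997*(-1/706454) = -536440/568997*(-1/706454) = 268220/200985103319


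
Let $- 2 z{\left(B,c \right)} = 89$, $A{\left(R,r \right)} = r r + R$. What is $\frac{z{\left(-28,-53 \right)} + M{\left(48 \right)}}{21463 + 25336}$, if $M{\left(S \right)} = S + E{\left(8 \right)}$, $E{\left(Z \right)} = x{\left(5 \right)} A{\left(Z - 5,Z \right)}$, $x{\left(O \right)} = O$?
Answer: $\frac{677}{93598} \approx 0.0072331$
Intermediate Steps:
$A{\left(R,r \right)} = R + r^{2}$ ($A{\left(R,r \right)} = r^{2} + R = R + r^{2}$)
$E{\left(Z \right)} = -25 + 5 Z + 5 Z^{2}$ ($E{\left(Z \right)} = 5 \left(\left(Z - 5\right) + Z^{2}\right) = 5 \left(\left(-5 + Z\right) + Z^{2}\right) = 5 \left(-5 + Z + Z^{2}\right) = -25 + 5 Z + 5 Z^{2}$)
$M{\left(S \right)} = 335 + S$ ($M{\left(S \right)} = S + \left(-25 + 5 \cdot 8 + 5 \cdot 8^{2}\right) = S + \left(-25 + 40 + 5 \cdot 64\right) = S + \left(-25 + 40 + 320\right) = S + 335 = 335 + S$)
$z{\left(B,c \right)} = - \frac{89}{2}$ ($z{\left(B,c \right)} = \left(- \frac{1}{2}\right) 89 = - \frac{89}{2}$)
$\frac{z{\left(-28,-53 \right)} + M{\left(48 \right)}}{21463 + 25336} = \frac{- \frac{89}{2} + \left(335 + 48\right)}{21463 + 25336} = \frac{- \frac{89}{2} + 383}{46799} = \frac{677}{2} \cdot \frac{1}{46799} = \frac{677}{93598}$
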